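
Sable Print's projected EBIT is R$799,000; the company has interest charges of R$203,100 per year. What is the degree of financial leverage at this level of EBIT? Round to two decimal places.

1.34

Annual interest charges come to R$203,100.00.
Degree of financial leverage = EBIT / (EBIT − interest) = R$799,000 / R$595,900.00 = 1.3408.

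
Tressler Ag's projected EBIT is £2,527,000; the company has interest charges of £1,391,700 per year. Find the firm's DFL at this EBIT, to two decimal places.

2.23

Interest = £1,391,700.00.
Degree of financial leverage = EBIT / (EBIT − interest) = £2,527,000 / £1,135,300.00 = 2.2258.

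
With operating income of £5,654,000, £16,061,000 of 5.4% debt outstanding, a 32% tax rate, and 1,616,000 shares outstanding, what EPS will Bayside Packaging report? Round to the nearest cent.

Pre-tax income = £5,654,000 − £867,294.00 = £4,786,706.00.
After tax at 32%: net income = £4,786,706.00 × 0.68 = £3,254,960.08.
Per share: £3,254,960.08 / 1,616,000 shares = £2.01.

£2.01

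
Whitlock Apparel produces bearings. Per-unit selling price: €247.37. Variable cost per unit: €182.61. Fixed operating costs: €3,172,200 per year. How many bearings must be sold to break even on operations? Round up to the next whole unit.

Each unit contributes €247.37 − €182.61 = €64.76.
Break-even volume = fixed costs ÷ CM per unit = €3,172,200 ÷ €64.76 = 48,983.94, so 48,984 bearings.

48,984 bearings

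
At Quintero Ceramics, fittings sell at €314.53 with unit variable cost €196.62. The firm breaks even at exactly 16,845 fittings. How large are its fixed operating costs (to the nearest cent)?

Unit CM = price − variable cost = €314.53 − €196.62 = €117.91.
Fixed costs = break-even units × CM = 16,845 × €117.91 = €1,986,193.95.

€1,986,193.95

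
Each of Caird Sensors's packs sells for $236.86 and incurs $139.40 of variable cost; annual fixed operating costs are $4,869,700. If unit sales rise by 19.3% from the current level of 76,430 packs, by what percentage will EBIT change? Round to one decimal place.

Contribution at this volume is 76,430 × $97.46 = $7,448,867.80.
Subtracting fixed costs: EBIT = $7,448,867.80 − $4,869,700 = $2,579,167.80.
DOL = contribution ÷ EBIT = $7,448,867.80 ÷ $2,579,167.80 = 2.8881.
So EBIT moves 2.8881 × (+19.3%) = +55.7%.

+55.7%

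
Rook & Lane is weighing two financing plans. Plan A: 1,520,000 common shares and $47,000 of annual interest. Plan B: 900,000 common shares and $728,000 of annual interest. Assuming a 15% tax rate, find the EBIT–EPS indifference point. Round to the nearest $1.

$1,716,548

At indifference, (EBIT − 47,000)(1 − t)/1,520,000 = (EBIT − 728,000)(1 − t)/900,000.
Cancelling (1 − t) and cross-multiplying: 900,000·(EBIT − 47,000) = 1,520,000·(EBIT − 728,000).
Solving, EBIT = (728,000·1,520,000 − 47,000·900,000) / (1,520,000 − 900,000) = 1,064,260,000,000 / 620,000 = 1,716,548.39.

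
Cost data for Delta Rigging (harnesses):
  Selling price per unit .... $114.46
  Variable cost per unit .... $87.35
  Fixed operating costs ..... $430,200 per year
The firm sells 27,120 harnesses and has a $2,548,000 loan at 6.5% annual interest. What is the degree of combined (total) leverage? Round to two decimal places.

5.27

Total contribution margin = 27,120 × $27.11 = $735,223.20.
Operating income = contribution − fixed costs = $735,223.20 − $430,200 = $305,023.20. Interest = $165,620.00.
DOL = $735,223.20 ÷ $305,023.20 = 2.4104; DFL = $305,023.20 ÷ $139,403.20 = 2.1881.
DCL = DOL × DFL = 2.4104 × 2.1881 = 5.2742.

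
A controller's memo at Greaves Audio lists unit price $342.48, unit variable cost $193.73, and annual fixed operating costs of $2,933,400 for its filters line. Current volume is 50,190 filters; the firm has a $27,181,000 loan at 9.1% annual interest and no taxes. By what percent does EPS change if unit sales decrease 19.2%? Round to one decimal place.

At 50,190 units, contribution = 50,190 × $148.75 = $7,465,762.50.
Operating income = contribution − fixed costs = $7,465,762.50 − $2,933,400 = $4,532,362.50.
Interest = $2,473,471.00, so EBIT − I = $2,058,891.50.
DCL = total CM / (EBIT − I) = $7,465,762.50 / $2,058,891.50 = 3.6261.
EPS therefore changes by 3.6261 × (-19.2%) = -69.6%.

-69.6%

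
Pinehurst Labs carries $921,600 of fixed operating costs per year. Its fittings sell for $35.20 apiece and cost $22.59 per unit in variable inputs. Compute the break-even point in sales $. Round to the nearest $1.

Contribution margin per unit = $35.20 − $22.59 = $12.61, a CM ratio of $12.61 ÷ $35.20 = 0.3582.
Break-even sales = FC ÷ CM ratio = $921,600 × $35.20 / $12.61 = $2,572,587.

$2,572,587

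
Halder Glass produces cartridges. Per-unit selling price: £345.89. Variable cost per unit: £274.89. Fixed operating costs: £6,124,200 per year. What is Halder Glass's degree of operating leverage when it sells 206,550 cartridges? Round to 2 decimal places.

1.72

Total contribution margin = 206,550 × £71.00 = £14,665,050.00.
Operating income = contribution − fixed costs = £14,665,050.00 − £6,124,200 = £8,540,850.00.
DOL = contribution ÷ EBIT = £14,665,050.00 ÷ £8,540,850.00 = 1.7170.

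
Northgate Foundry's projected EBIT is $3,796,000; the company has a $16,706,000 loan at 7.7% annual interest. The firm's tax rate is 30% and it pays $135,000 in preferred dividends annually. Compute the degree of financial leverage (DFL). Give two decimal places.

1.64

Annual interest charges come to $1,286,362.00.
Pre-tax preferred-dividend burden = $135,000 ÷ (1 − 0.30) = $192,857.14.
DFL = EBIT ÷ [EBIT − I − D_p/(1−t)] = $3,796,000 ÷ [$3,796,000 − $1,286,362.00 − $192,857.14] = $3,796,000 ÷ $2,316,780.86 = 1.6385.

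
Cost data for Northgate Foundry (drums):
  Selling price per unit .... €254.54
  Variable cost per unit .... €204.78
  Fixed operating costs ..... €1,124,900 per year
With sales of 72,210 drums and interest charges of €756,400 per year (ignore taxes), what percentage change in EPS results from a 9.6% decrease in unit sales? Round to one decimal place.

Total contribution margin = 72,210 × €49.76 = €3,593,169.60.
Subtracting fixed costs: EBIT = €3,593,169.60 − €1,124,900 = €2,468,269.60.
Interest = €756,400.00, so EBIT − I = €1,711,869.60.
Degree of combined leverage = contribution ÷ (EBIT − I) = €3,593,169.60 ÷ €1,711,869.60 = 2.0990.
EPS therefore changes by 2.0990 × (-9.6%) = -20.2%.

-20.2%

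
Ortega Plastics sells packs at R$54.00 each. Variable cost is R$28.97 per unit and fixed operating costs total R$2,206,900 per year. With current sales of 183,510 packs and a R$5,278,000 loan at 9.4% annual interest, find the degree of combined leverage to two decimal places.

At 183,510 units, contribution = 183,510 × R$25.03 = R$4,593,255.30.
Subtracting fixed costs: EBIT = R$4,593,255.30 − R$2,206,900 = R$2,386,355.30. Interest = R$496,132.00, so EBIT − I = R$1,890,223.30.
Degree of total leverage = total CM / (EBIT − interest) = R$4,593,255.30 / R$1,890,223.30 = 2.4300.

2.43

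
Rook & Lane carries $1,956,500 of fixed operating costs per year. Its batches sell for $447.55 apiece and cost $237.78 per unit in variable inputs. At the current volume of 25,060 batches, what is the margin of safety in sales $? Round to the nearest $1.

Unit CM = price − variable cost = $447.55 − $237.78 = $209.77. Break-even units = $1,956,500 ÷ $209.77 = 9,326.88; break-even revenue = 9,326.88 × $447.55 = $4,174,245.96.
Actual sales revenue = 25,060 × $447.55 = $11,215,603.00.
Margin of safety = $11,215,603.00 − $4,174,245.96 = $7,041,357.

$7,041,357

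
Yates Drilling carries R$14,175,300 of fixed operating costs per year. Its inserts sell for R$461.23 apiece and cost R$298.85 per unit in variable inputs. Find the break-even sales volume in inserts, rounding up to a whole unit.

87,298 inserts

Unit CM = price − variable cost = R$461.23 − R$298.85 = R$162.38.
Units to break even: R$14,175,300 ÷ R$162.38 = 87,297.08, rounded up to 87,298.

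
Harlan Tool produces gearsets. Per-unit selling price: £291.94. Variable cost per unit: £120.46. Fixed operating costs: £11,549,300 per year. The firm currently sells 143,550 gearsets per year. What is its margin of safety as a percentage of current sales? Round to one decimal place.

Each unit contributes £291.94 − £120.46 = £171.48. Break-even units = £11,549,300 ÷ £171.48 = 67,350.71; break-even revenue = 67,350.71 × £291.94 = £19,662,366.70.
Actual sales revenue = 143,550 × £291.94 = £41,907,987.00.
Margin of safety = (£41,907,987.00 − £19,662,366.70) ÷ £41,907,987.00 = 53.1%.

53.1%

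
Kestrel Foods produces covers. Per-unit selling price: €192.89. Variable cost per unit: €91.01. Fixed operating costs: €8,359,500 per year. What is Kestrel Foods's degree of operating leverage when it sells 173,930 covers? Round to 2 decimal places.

At 173,930 units, contribution = 173,930 × €101.88 = €17,719,988.40.
Operating income = contribution − fixed costs = €17,719,988.40 − €8,359,500 = €9,360,488.40.
DOL = contribution ÷ EBIT = €17,719,988.40 ÷ €9,360,488.40 = 1.8931.

1.89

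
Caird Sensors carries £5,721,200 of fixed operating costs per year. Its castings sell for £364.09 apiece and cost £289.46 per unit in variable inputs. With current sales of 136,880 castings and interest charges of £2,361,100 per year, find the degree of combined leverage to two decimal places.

Total contribution margin = 136,880 × £74.63 = £10,215,354.40.
Subtracting fixed costs: EBIT = £10,215,354.40 − £5,721,200 = £4,494,154.40. Interest = £2,361,100.00.
DOL = £10,215,354.40 ÷ £4,494,154.40 = 2.2730; DFL = £4,494,154.40 ÷ £2,133,054.40 = 2.1069.
DCL = DOL × DFL = 2.2730 × 2.1069 = 4.7890.

4.79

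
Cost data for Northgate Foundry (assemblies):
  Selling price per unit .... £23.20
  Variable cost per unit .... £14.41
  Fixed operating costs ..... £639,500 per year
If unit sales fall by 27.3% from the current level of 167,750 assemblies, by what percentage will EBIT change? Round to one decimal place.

-48.2%

Total contribution margin = 167,750 × £8.79 = £1,474,522.50.
Subtracting fixed costs: EBIT = £1,474,522.50 − £639,500 = £835,022.50.
DOL = contribution ÷ EBIT = £1,474,522.50 ÷ £835,022.50 = 1.7658.
%ΔEBIT = DOL × %ΔSales = 1.7658 × -27.3% = -48.2%.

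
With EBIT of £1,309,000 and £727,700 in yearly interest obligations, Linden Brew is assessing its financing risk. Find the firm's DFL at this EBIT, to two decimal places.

Annual interest charges come to £727,700.00.
Degree of financial leverage = EBIT / (EBIT − interest) = £1,309,000 / £581,300.00 = 2.2518.

2.25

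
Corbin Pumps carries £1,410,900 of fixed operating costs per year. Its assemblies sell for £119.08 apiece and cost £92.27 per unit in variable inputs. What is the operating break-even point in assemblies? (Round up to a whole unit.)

52,626 assemblies

Contribution margin per unit = £119.08 − £92.27 = £26.81.
Break-even volume = fixed costs ÷ CM per unit = £1,410,900 ÷ £26.81 = 52,625.89, so 52,626 assemblies.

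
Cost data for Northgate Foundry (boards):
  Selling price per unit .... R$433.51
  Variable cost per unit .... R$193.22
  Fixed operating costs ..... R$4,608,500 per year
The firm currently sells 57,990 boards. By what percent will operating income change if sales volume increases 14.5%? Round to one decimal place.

At 57,990 units, contribution = 57,990 × R$240.29 = R$13,934,417.10.
Subtracting fixed costs: EBIT = R$13,934,417.10 − R$4,608,500 = R$9,325,917.10.
Degree of operating leverage = R$13,934,417.10 / R$9,325,917.10 = 1.4942.
So EBIT moves 1.4942 × (+14.5%) = +21.7%.

+21.7%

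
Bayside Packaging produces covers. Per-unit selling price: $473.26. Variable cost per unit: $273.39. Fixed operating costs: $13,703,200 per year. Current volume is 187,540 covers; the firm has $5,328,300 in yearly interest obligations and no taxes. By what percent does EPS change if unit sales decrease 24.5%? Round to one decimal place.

Total contribution margin = 187,540 × $199.87 = $37,483,619.80.
Operating income = contribution − fixed costs = $37,483,619.80 − $13,703,200 = $23,780,419.80.
Interest = $5,328,300.00, so EBIT − I = $18,452,119.80.
Degree of combined leverage = contribution ÷ (EBIT − I) = $37,483,619.80 ÷ $18,452,119.80 = 2.0314.
EPS therefore changes by 2.0314 × (-24.5%) = -49.8%.

-49.8%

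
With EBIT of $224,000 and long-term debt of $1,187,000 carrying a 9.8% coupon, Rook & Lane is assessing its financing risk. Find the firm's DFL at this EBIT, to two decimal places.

Annual interest charges come to $116,326.00.
Degree of financial leverage = EBIT / (EBIT − interest) = $224,000 / $107,674.00 = 2.0804.

2.08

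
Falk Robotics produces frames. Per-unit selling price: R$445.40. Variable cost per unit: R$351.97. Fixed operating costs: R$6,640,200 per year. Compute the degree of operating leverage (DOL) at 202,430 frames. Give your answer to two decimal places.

Contribution at this volume is 202,430 × R$93.43 = R$18,913,034.90.
EBIT = R$18,913,034.90 − R$6,640,200 = R$12,272,834.90.
Degree of operating leverage = R$18,913,034.90 / R$12,272,834.90 = 1.5410.

1.54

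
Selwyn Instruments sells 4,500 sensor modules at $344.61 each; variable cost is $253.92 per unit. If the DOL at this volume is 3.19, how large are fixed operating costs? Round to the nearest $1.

Contribution at this volume is 4,500 × $90.69 = $408,105.00.
Since DOL = CM ÷ EBIT, EBIT = $408,105.00 ÷ 3.19 = $127,932.60.
And FC = contribution − EBIT = $408,105.00 − $127,932.60 = $280,172.

$280,172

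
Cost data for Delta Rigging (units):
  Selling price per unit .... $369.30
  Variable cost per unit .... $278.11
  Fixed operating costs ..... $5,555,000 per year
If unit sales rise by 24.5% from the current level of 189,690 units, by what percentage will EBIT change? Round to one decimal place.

Contribution at this volume is 189,690 × $91.19 = $17,297,831.10.
EBIT = $17,297,831.10 − $5,555,000 = $11,742,831.10.
So DOL = total CM / EBIT = $17,297,831.10 / $11,742,831.10 = 1.4731.
Operating income changes by 1.4731 × +24.5% = +36.1%.

+36.1%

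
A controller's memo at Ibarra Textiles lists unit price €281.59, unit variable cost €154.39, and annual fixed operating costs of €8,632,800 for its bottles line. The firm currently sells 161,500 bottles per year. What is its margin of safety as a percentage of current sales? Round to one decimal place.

58.0%

Contribution margin per unit = €281.59 − €154.39 = €127.20. Break-even units = €8,632,800 ÷ €127.20 = 67,867.92; break-even revenue = 67,867.92 × €281.59 = €19,110,928.87.
Current sales = 161,500 × €281.59 = €45,476,785.00.
Margin of safety = (€45,476,785.00 − €19,110,928.87) ÷ €45,476,785.00 = 58.0%.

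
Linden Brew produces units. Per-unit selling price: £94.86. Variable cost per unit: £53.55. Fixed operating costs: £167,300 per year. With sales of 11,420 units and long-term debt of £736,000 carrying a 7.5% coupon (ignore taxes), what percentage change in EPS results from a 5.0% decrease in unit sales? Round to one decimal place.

Total contribution margin = 11,420 × £41.31 = £471,760.20.
Operating income = contribution − fixed costs = £471,760.20 − £167,300 = £304,460.20.
Interest = £55,200.00, so EBIT − I = £249,260.20.
Degree of combined leverage = contribution ÷ (EBIT − I) = £471,760.20 ÷ £249,260.20 = 1.8926.
%ΔEPS = DCL × %ΔSales = 1.8926 × -5.0% = -9.5%.

-9.5%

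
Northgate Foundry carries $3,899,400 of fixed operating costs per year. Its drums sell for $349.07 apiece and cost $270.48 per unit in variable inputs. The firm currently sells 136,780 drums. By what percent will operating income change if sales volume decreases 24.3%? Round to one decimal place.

-38.1%

Total contribution margin = 136,780 × $78.59 = $10,749,540.20.
Operating income = contribution − fixed costs = $10,749,540.20 − $3,899,400 = $6,850,140.20.
DOL = contribution ÷ EBIT = $10,749,540.20 ÷ $6,850,140.20 = 1.5692.
Operating income changes by 1.5692 × -24.3% = -38.1%.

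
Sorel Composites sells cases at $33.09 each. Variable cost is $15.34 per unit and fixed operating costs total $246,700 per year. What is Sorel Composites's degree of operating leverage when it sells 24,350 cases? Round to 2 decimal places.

2.33

At 24,350 units, contribution = 24,350 × $17.75 = $432,212.50.
Operating income = contribution − fixed costs = $432,212.50 − $246,700 = $185,512.50.
Degree of operating leverage = $432,212.50 / $185,512.50 = 2.3298.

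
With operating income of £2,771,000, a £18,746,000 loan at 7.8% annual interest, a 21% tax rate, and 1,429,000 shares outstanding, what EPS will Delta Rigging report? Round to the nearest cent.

£0.72

Interest = £1,462,188.00, so EBT = £2,771,000 − £1,462,188.00 = £1,308,812.00.
Net income = £1,308,812.00 × (1 − 0.21) = £1,033,961.48.
Per share: £1,033,961.48 / 1,429,000 shares = £0.72.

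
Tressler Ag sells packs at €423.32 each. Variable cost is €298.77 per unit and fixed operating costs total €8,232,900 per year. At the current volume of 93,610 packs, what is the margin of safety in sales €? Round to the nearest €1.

€11,645,040

Contribution margin per unit = €423.32 − €298.77 = €124.55. Break-even units = €8,232,900 ÷ €124.55 = 66,101.16; break-even revenue = 66,101.16 × €423.32 = €27,981,944.83.
Actual sales revenue = 93,610 × €423.32 = €39,626,985.20.
Margin of safety = €39,626,985.20 − €27,981,944.83 = €11,645,040.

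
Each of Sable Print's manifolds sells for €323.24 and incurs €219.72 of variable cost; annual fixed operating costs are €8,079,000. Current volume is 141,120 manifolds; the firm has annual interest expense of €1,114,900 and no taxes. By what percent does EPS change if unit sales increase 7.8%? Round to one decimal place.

+21.0%

Contribution at this volume is 141,120 × €103.52 = €14,608,742.40.
Operating income = contribution − fixed costs = €14,608,742.40 − €8,079,000 = €6,529,742.40.
After interest of €1,114,900.00, pre-tax earnings = €5,414,842.40.
Degree of combined leverage = contribution ÷ (EBIT − I) = €14,608,742.40 ÷ €5,414,842.40 = 2.6979.
EPS therefore changes by 2.6979 × (+7.8%) = +21.0%.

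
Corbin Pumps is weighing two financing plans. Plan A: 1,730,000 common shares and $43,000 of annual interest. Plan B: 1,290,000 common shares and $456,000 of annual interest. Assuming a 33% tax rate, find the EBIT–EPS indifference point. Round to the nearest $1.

$1,666,841

Set EPS_A = EPS_B: (EBIT − $43,000)(1 − 0.33) ÷ 1,730,000 = (EBIT − $456,000)(1 − 0.33) ÷ 1,290,000.
Cancelling (1 − t) and cross-multiplying: 1,290,000·(EBIT − 43,000) = 1,730,000·(EBIT − 456,000).
Solving, EBIT = (456,000·1,730,000 − 43,000·1,290,000) / (1,730,000 − 1,290,000) = 733,410,000,000 / 440,000 = 1,666,840.91.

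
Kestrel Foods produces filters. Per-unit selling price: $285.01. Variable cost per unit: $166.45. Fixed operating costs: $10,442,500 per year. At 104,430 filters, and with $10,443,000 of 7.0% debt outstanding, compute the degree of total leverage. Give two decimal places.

Total contribution margin = 104,430 × $118.56 = $12,381,220.80.
Subtracting fixed costs: EBIT = $12,381,220.80 − $10,442,500 = $1,938,720.80. Interest = $731,010.00, so EBIT − I = $1,207,710.80.
DCL = contribution ÷ (EBIT − I) = $12,381,220.80 ÷ $1,207,710.80 = 10.2518.

10.25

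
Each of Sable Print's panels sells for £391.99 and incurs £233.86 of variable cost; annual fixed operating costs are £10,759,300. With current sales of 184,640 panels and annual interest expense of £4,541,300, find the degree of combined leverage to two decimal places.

2.10

At 184,640 units, contribution = 184,640 × £158.13 = £29,197,123.20.
Subtracting fixed costs: EBIT = £29,197,123.20 − £10,759,300 = £18,437,823.20. Interest = £4,541,300.00, so EBIT − I = £13,896,523.20.
Degree of total leverage = total CM / (EBIT − interest) = £29,197,123.20 / £13,896,523.20 = 2.1010.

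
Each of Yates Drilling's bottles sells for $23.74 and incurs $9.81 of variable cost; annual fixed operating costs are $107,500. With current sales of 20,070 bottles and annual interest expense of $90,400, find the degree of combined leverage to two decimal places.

3.42

Contribution at this volume is 20,070 × $13.93 = $279,575.10.
Subtracting fixed costs: EBIT = $279,575.10 − $107,500 = $172,075.10. Interest = $90,400.00, so EBIT − I = $81,675.10.
DCL = contribution ÷ (EBIT − I) = $279,575.10 ÷ $81,675.10 = 3.4230.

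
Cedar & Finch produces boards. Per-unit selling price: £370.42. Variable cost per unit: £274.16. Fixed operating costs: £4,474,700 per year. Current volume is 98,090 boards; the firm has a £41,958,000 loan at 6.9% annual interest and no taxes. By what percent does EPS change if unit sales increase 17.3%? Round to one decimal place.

At 98,090 units, contribution = 98,090 × £96.26 = £9,442,143.40.
Subtracting fixed costs: EBIT = £9,442,143.40 − £4,474,700 = £4,967,443.40.
After interest of £2,895,102.00, pre-tax earnings = £2,072,341.40.
DCL = total CM / (EBIT − I) = £9,442,143.40 / £2,072,341.40 = 4.5563.
EPS therefore changes by 4.5563 × (+17.3%) = +78.8%.

+78.8%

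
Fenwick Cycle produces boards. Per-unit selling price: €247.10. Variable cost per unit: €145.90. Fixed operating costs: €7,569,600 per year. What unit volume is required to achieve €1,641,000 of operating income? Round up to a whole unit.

91,014 boards

Contribution margin per unit = €247.10 − €145.90 = €101.20.
Units = (FC + target) / CM = (€7,569,600 + €1,641,000) / €101.20 = 91,013.83, so 91,014 boards.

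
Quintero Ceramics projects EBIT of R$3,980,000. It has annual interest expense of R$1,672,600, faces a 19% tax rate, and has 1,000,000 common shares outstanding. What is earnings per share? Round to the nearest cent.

R$1.87

Pre-tax income = R$3,980,000 − R$1,672,600.00 = R$2,307,400.00.
After tax at 19%: net income = R$2,307,400.00 × 0.81 = R$1,868,994.00.
Per share: R$1,868,994.00 / 1,000,000 shares = R$1.87.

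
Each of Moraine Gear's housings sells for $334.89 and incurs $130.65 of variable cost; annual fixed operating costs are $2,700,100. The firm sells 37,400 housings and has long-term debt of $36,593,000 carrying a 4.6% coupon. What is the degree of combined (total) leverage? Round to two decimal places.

Total contribution margin = 37,400 × $204.24 = $7,638,576.00.
Subtracting fixed costs: EBIT = $7,638,576.00 − $2,700,100 = $4,938,476.00. Interest = $1,683,278.00.
DOL = $7,638,576.00 ÷ $4,938,476.00 = 1.5467; DFL = $4,938,476.00 ÷ $3,255,198.00 = 1.5171.
Combined leverage = 1.5467 × 1.5171 = 2.3465.

2.35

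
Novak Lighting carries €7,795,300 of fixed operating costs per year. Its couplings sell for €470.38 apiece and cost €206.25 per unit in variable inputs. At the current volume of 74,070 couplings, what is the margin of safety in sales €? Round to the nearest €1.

€20,958,666

Contribution margin per unit = €470.38 − €206.25 = €264.13. Break-even units = €7,795,300 ÷ €264.13 = 29,513.12; break-even revenue = 29,513.12 × €470.38 = €13,882,380.70.
Actual sales revenue = 74,070 × €470.38 = €34,841,046.60.
Margin of safety = €34,841,046.60 − €13,882,380.70 = €20,958,666.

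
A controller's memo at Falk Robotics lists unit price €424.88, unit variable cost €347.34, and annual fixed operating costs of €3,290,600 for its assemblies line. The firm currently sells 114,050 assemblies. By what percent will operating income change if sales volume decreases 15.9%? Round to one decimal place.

-25.3%

At 114,050 units, contribution = 114,050 × €77.54 = €8,843,437.00.
Subtracting fixed costs: EBIT = €8,843,437.00 − €3,290,600 = €5,552,837.00.
DOL = contribution ÷ EBIT = €8,843,437.00 ÷ €5,552,837.00 = 1.5926.
So EBIT moves 1.5926 × (-15.9%) = -25.3%.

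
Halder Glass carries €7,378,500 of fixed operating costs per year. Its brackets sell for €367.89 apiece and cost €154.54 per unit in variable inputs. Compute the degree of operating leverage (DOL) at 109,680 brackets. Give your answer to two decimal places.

At 109,680 units, contribution = 109,680 × €213.35 = €23,400,228.00.
EBIT = €23,400,228.00 − €7,378,500 = €16,021,728.00.
Degree of operating leverage = €23,400,228.00 / €16,021,728.00 = 1.4605.

1.46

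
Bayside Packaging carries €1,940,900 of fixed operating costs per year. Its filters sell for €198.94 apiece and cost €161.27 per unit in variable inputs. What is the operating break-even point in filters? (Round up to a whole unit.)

Contribution margin per unit = €198.94 − €161.27 = €37.67.
Units to break even: €1,940,900 ÷ €37.67 = 51,523.76, rounded up to 51,524.

51,524 filters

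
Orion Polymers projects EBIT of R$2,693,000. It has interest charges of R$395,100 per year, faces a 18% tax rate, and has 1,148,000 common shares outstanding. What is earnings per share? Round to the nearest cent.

R$1.64

Pre-tax income = R$2,693,000 − R$395,100.00 = R$2,297,900.00.
After tax at 18%: net income = R$2,297,900.00 × 0.82 = R$1,884,278.00.
Per share: R$1,884,278.00 / 1,148,000 shares = R$1.64.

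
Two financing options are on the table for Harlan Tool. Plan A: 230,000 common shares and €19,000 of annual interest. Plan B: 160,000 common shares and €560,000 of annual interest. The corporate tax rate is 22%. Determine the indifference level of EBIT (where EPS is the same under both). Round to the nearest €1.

At indifference, (EBIT − 19,000)(1 − t)/230,000 = (EBIT − 560,000)(1 − t)/160,000.
The (1 − t) factor cancels: (EBIT − 19,000) × 160,000 = (EBIT − 560,000) × 230,000.
EBIT × (230,000 − 160,000) = 560,000 × 230,000 − 19,000 × 160,000 = 125,760,000,000, so EBIT = 125,760,000,000 ÷ 70,000 = 1,796,571.43.

€1,796,571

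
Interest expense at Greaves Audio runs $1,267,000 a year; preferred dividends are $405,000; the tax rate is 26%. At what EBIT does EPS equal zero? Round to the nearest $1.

Preferred dividends are paid after tax, so their pre-tax equivalent is $405,000 ÷ (1 − 0.26) = $547,297.30.
EPS = 0 when EBIT covers interest plus the pre-tax preferred burden: $1,267,000 + $547,297.30 = $1,814,297.30.

$1,814,297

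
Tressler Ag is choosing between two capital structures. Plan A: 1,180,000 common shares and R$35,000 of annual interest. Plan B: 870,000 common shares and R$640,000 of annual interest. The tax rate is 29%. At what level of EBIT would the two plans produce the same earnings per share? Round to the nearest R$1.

R$2,337,903

At indifference, (EBIT − 35,000)(1 − t)/1,180,000 = (EBIT − 640,000)(1 − t)/870,000.
Cancelling (1 − t) and cross-multiplying: 870,000·(EBIT − 35,000) = 1,180,000·(EBIT − 640,000).
Solving, EBIT = (640,000·1,180,000 − 35,000·870,000) / (1,180,000 − 870,000) = 724,750,000,000 / 310,000 = 2,337,903.23.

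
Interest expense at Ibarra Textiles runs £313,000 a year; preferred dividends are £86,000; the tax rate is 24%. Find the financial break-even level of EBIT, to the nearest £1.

£426,158

Preferred dividends are paid after tax, so their pre-tax equivalent is £86,000 ÷ (1 − 0.24) = £113,157.89.
EPS = 0 when EBIT covers interest plus the pre-tax preferred burden: £313,000 + £113,157.89 = £426,157.89.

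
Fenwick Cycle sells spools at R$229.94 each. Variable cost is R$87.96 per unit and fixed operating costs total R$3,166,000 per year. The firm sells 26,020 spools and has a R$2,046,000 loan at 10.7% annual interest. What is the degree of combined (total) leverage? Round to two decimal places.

Total contribution margin = 26,020 × R$141.98 = R$3,694,319.60.
EBIT = R$3,694,319.60 − R$3,166,000 = R$528,319.60. Interest = R$218,922.00, so EBIT − I = R$309,397.60.
DCL = contribution ÷ (EBIT − I) = R$3,694,319.60 ÷ R$309,397.60 = 11.9404.

11.94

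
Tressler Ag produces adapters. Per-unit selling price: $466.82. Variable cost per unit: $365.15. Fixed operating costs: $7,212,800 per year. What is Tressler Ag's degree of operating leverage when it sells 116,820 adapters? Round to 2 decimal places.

2.55

At 116,820 units, contribution = 116,820 × $101.67 = $11,877,089.40.
Subtracting fixed costs: EBIT = $11,877,089.40 − $7,212,800 = $4,664,289.40.
DOL = contribution ÷ EBIT = $11,877,089.40 ÷ $4,664,289.40 = 2.5464.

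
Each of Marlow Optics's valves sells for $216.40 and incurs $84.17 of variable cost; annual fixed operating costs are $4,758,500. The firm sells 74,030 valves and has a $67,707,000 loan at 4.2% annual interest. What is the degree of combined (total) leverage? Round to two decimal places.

4.48

At 74,030 units, contribution = 74,030 × $132.23 = $9,788,986.90.
Subtracting fixed costs: EBIT = $9,788,986.90 − $4,758,500 = $5,030,486.90. Interest = $2,843,694.00.
DOL = $9,788,986.90 ÷ $5,030,486.90 = 1.9459; DFL = $5,030,486.90 ÷ $2,186,792.90 = 2.3004.
DCL = DOL × DFL = 1.9459 × 2.3004 = 4.4763.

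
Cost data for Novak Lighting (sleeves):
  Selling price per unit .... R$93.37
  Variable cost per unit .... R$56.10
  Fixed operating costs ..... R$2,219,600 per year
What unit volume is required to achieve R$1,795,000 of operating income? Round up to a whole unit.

107,717 sleeves

Each unit contributes R$93.37 − R$56.10 = R$37.27.
Required volume = (fixed costs + target profit) ÷ CM = (R$2,219,600 + R$1,795,000) ÷ R$37.27 = 107,716.66, so 107,717 sleeves.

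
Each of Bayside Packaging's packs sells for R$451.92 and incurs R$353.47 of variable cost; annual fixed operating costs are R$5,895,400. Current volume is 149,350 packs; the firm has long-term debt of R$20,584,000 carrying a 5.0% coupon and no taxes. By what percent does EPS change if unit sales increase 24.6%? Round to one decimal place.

Total contribution margin = 149,350 × R$98.45 = R$14,703,507.50.
Operating income = contribution − fixed costs = R$14,703,507.50 − R$5,895,400 = R$8,808,107.50.
After interest of R$1,029,200.00, pre-tax earnings = R$7,778,907.50.
Degree of combined leverage = contribution ÷ (EBIT − I) = R$14,703,507.50 ÷ R$7,778,907.50 = 1.8902.
EPS therefore changes by 1.8902 × (+24.6%) = +46.5%.

+46.5%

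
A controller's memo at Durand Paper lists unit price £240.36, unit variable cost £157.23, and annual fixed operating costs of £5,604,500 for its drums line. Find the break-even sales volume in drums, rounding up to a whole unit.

67,419 drums

Each unit contributes £240.36 − £157.23 = £83.13.
Break-even volume = fixed costs ÷ CM per unit = £5,604,500 ÷ £83.13 = 67,418.50, so 67,419 drums.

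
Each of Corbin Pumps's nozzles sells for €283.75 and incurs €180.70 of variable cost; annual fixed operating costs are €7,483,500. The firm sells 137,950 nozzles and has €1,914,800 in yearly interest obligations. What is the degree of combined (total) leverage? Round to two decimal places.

Total contribution margin = 137,950 × €103.05 = €14,215,747.50.
Subtracting fixed costs: EBIT = €14,215,747.50 − €7,483,500 = €6,732,247.50. Interest = €1,914,800.00, so EBIT − I = €4,817,447.50.
DCL = contribution ÷ (EBIT − I) = €14,215,747.50 ÷ €4,817,447.50 = 2.9509.

2.95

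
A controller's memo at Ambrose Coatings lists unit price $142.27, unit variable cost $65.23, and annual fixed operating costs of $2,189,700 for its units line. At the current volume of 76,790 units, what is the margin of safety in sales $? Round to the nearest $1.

$6,881,188

Contribution margin per unit = $142.27 − $65.23 = $77.04. Break-even units = $2,189,700 ÷ $77.04 = 28,422.90; break-even revenue = 28,422.90 × $142.27 = $4,043,725.58.
Current sales = 76,790 × $142.27 = $10,924,913.30.
Margin of safety = $10,924,913.30 − $4,043,725.58 = $6,881,188.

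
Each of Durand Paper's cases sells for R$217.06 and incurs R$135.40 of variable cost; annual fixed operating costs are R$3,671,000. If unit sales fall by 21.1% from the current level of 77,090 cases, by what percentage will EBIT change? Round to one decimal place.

-50.6%

Contribution at this volume is 77,090 × R$81.66 = R$6,295,169.40.
Operating income = contribution − fixed costs = R$6,295,169.40 − R$3,671,000 = R$2,624,169.40.
DOL = contribution ÷ EBIT = R$6,295,169.40 ÷ R$2,624,169.40 = 2.3989.
So EBIT moves 2.3989 × (-21.1%) = -50.6%.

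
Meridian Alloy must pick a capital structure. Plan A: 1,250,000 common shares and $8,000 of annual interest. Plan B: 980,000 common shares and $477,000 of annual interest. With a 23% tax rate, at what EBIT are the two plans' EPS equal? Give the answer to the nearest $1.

$2,179,296

At indifference, (EBIT − 8,000)(1 − t)/1,250,000 = (EBIT − 477,000)(1 − t)/980,000.
Cancelling (1 − t) and cross-multiplying: 980,000·(EBIT − 8,000) = 1,250,000·(EBIT − 477,000).
Solving, EBIT = (477,000·1,250,000 − 8,000·980,000) / (1,250,000 − 980,000) = 588,410,000,000 / 270,000 = 2,179,296.30.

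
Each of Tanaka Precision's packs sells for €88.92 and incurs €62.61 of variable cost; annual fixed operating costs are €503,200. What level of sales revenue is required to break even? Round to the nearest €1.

€1,700,667

Contribution margin per unit = €88.92 − €62.61 = €26.31, a CM ratio of €26.31 ÷ €88.92 = 0.2959.
Break-even revenue = fixed costs × price ÷ CM = €503,200 × €88.92 ÷ €26.31 = €1,700,667.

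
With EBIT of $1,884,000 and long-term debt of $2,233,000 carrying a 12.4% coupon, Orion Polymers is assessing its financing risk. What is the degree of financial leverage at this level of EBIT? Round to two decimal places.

1.17

Interest = $276,892.00.
DFL = EBIT ÷ (EBIT − I) = $1,884,000 ÷ ($1,884,000 − $276,892.00) = $1,884,000 ÷ $1,607,108.00 = 1.1723.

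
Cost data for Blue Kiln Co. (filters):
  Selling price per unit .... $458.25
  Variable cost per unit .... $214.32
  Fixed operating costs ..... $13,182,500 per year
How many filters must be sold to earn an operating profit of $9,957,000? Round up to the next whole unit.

94,862 filters

Each unit contributes $458.25 − $214.32 = $243.93.
Units = (FC + target) / CM = ($13,182,500 + $9,957,000) / $243.93 = 94,861.23, so 94,862 filters.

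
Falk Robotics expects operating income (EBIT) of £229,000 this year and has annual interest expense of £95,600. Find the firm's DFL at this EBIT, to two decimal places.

1.72

Interest = £95,600.00.
DFL = EBIT ÷ (EBIT − I) = £229,000 ÷ (£229,000 − £95,600.00) = £229,000 ÷ £133,400.00 = 1.7166.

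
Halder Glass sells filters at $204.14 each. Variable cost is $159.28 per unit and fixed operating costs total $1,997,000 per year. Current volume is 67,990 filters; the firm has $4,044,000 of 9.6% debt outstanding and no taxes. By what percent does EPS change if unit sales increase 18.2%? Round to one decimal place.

+83.5%

Contribution at this volume is 67,990 × $44.86 = $3,050,031.40.
Subtracting fixed costs: EBIT = $3,050,031.40 − $1,997,000 = $1,053,031.40.
After interest of $388,224.00, pre-tax earnings = $664,807.40.
Degree of combined leverage = contribution ÷ (EBIT − I) = $3,050,031.40 ÷ $664,807.40 = 4.5878.
EPS therefore changes by 4.5878 × (+18.2%) = +83.5%.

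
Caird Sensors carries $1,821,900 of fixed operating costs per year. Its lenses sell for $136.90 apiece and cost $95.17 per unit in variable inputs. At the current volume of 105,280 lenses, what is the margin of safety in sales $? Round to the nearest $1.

$8,435,882

Contribution margin per unit = $136.90 − $95.17 = $41.73. Break-even units = $1,821,900 ÷ $41.73 = 43,659.24; break-even revenue = 43,659.24 × $136.90 = $5,976,949.68.
Actual sales revenue = 105,280 × $136.90 = $14,412,832.00.
Margin of safety = $14,412,832.00 − $5,976,949.68 = $8,435,882.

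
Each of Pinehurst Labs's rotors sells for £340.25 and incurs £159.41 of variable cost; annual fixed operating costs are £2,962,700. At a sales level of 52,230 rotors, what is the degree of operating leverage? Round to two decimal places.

1.46

At 52,230 units, contribution = 52,230 × £180.84 = £9,445,273.20.
Operating income = contribution − fixed costs = £9,445,273.20 − £2,962,700 = £6,482,573.20.
Degree of operating leverage = £9,445,273.20 / £6,482,573.20 = 1.4570.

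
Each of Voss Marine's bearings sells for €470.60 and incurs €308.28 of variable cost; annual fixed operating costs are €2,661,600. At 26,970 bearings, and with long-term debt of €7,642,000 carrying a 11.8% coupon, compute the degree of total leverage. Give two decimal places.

Total contribution margin = 26,970 × €162.32 = €4,377,770.40.
Operating income = contribution − fixed costs = €4,377,770.40 − €2,661,600 = €1,716,170.40. Interest = €901,756.00.
DOL = €4,377,770.40 ÷ €1,716,170.40 = 2.5509; DFL = €1,716,170.40 ÷ €814,414.40 = 2.1072.
DCL = DOL × DFL = 2.5509 × 2.1072 = 5.3753.

5.38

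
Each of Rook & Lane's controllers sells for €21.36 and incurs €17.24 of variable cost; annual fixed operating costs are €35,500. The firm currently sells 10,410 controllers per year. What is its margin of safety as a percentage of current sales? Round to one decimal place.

17.2%

Contribution margin per unit = €21.36 − €17.24 = €4.12. Break-even units = €35,500 ÷ €4.12 = 8,616.50; break-even revenue = 8,616.50 × €21.36 = €184,048.54.
Actual sales revenue = 10,410 × €21.36 = €222,357.60.
Margin of safety = (€222,357.60 − €184,048.54) ÷ €222,357.60 = 17.2%.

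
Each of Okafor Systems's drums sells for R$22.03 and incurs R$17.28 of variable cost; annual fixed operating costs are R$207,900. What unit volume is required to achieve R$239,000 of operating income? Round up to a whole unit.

Contribution margin per unit = R$22.03 − R$17.28 = R$4.75.
Need Q such that Q × R$4.75 − R$207,900 = R$239,000, i.e. Q = R$446,900 / R$4.75 = 94,084.21 → 94,085.

94,085 drums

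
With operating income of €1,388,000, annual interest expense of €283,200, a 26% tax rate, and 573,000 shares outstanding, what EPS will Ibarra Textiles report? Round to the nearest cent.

Interest = €283,200.00, so EBT = €1,388,000 − €283,200.00 = €1,104,800.00.
After tax at 26%: net income = €1,104,800.00 × 0.74 = €817,552.00.
EPS = €817,552.00 ÷ 573,000 = €1.43.

€1.43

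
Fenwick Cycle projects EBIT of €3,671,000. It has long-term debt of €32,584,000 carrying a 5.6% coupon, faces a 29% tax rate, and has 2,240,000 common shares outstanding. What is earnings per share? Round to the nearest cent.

€0.59

Pre-tax income = €3,671,000 − €1,824,704.00 = €1,846,296.00.
After tax at 29%: net income = €1,846,296.00 × 0.71 = €1,310,870.16.
EPS = €1,310,870.16 ÷ 2,240,000 = €0.59.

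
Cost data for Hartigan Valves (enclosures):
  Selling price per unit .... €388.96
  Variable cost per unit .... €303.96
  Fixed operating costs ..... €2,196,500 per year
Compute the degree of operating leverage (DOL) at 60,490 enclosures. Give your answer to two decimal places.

At 60,490 units, contribution = 60,490 × €85.00 = €5,141,650.00.
Operating income = contribution − fixed costs = €5,141,650.00 − €2,196,500 = €2,945,150.00.
DOL = contribution ÷ EBIT = €5,141,650.00 ÷ €2,945,150.00 = 1.7458.

1.75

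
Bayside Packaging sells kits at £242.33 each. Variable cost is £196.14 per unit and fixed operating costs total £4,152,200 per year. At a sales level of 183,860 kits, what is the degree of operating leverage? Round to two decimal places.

Contribution at this volume is 183,860 × £46.19 = £8,492,493.40.
EBIT = £8,492,493.40 − £4,152,200 = £4,340,293.40.
So DOL = total CM / EBIT = £8,492,493.40 / £4,340,293.40 = 1.9567.

1.96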